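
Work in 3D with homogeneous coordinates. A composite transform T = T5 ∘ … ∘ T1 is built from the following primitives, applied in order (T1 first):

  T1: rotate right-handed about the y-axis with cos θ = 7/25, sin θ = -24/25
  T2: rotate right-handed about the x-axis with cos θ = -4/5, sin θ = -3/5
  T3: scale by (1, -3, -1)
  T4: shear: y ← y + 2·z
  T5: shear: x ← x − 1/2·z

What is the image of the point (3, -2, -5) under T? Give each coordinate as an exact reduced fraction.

T(p) = (706/125, -937/125, -2/125)

T1 rotate right-handed about the y-axis with cos θ = 7/25, sin θ = -24/25: (3, -2, -5) → (141/25, -2, 37/25)
T2 rotate right-handed about the x-axis with cos θ = -4/5, sin θ = -3/5: (141/25, -2, 37/25) → (141/25, 311/125, 2/125)
T3 scale by (1, -3, -1): (141/25, 311/125, 2/125) → (141/25, -933/125, -2/125)
T4 shear: y ← y + 2·z: (141/25, -933/125, -2/125) → (141/25, -937/125, -2/125)
T5 shear: x ← x − 1/2·z: (141/25, -937/125, -2/125) → (706/125, -937/125, -2/125)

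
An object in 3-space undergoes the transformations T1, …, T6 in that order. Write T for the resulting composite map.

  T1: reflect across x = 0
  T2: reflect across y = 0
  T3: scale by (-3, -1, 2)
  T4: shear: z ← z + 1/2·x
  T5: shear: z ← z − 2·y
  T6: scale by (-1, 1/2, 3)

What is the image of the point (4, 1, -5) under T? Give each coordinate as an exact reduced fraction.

T(p) = (-12, 1/2, -18)

T1 reflect across x = 0: (4, 1, -5) → (-4, 1, -5)
T2 reflect across y = 0: (-4, 1, -5) → (-4, -1, -5)
T3 scale by (-3, -1, 2): (-4, -1, -5) → (12, 1, -10)
T4 shear: z ← z + 1/2·x: (12, 1, -10) → (12, 1, -4)
T5 shear: z ← z − 2·y: (12, 1, -4) → (12, 1, -6)
T6 scale by (-1, 1/2, 3): (12, 1, -6) → (-12, 1/2, -18)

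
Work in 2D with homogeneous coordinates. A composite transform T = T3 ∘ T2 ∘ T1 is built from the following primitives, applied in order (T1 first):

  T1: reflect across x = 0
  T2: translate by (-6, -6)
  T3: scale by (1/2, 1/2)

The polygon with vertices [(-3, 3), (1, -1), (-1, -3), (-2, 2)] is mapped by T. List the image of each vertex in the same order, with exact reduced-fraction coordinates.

T1 reflect across x = 0: (-3, 3) → (3, 3); (1, -1) → (-1, -1); (-1, -3) → (1, -3); (-2, 2) → (2, 2)
T2 translate by (-6, -6): (3, 3) → (-3, -3); (-1, -1) → (-7, -7); (1, -3) → (-5, -9); (2, 2) → (-4, -4)
T3 scale by (1/2, 1/2): (-3, -3) → (-3/2, -3/2); (-7, -7) → (-7/2, -7/2); (-5, -9) → (-5/2, -9/2); (-4, -4) → (-2, -2)

image vertices: (-3/2, -3/2), (-7/2, -7/2), (-5/2, -9/2), (-2, -2)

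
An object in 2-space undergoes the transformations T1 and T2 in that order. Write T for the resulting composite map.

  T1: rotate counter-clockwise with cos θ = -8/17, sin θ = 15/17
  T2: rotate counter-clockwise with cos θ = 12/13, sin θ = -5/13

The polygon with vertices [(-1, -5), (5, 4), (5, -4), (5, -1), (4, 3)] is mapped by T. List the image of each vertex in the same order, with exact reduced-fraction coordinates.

T1 rotate counter-clockwise with cos θ = -8/17, sin θ = 15/17: (-1, -5) → (83/17, 25/17); (5, 4) → (-100/17, 43/17); (5, -4) → (20/17, 107/17); (5, -1) → (-25/17, 83/17); (4, 3) → (-77/17, 36/17)
T2 rotate counter-clockwise with cos θ = 12/13, sin θ = -5/13: (83/17, 25/17) → (1121/221, -115/221); (-100/17, 43/17) → (-985/221, 1016/221); (20/17, 107/17) → (775/221, 1184/221); (-25/17, 83/17) → (115/221, 1121/221); (-77/17, 36/17) → (-744/221, 817/221)

image vertices: (1121/221, -115/221), (-985/221, 1016/221), (775/221, 1184/221), (115/221, 1121/221), (-744/221, 817/221)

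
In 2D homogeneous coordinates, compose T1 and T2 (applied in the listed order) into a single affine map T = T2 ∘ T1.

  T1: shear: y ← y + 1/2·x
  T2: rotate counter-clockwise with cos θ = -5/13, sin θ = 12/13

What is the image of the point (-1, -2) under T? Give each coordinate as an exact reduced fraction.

T(p) = (35/13, 1/26)

T1 shear: y ← y + 1/2·x: (-1, -2) → (-1, -5/2)
T2 rotate counter-clockwise with cos θ = -5/13, sin θ = 12/13: (-1, -5/2) → (35/13, 1/26)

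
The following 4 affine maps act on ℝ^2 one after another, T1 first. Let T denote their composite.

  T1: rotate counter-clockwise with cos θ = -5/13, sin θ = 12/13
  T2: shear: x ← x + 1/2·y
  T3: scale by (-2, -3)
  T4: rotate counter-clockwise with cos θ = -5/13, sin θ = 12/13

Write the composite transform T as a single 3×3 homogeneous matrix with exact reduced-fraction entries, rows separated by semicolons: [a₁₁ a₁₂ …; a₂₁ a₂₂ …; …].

T = [34/13 -25/13 0; 12/13 21/13 0; 0 0 1]

T1 = [-5/13 -12/13 0; 12/13 -5/13 0; 0 0 1]
T2·T1 = [1/13 -29/26 0; 12/13 -5/13 0; 0 0 1]
T3·…·T1 = [-2/13 29/13 0; -36/13 15/13 0; 0 0 1]
T4·…·T1 = [34/13 -25/13 0; 12/13 21/13 0; 0 0 1]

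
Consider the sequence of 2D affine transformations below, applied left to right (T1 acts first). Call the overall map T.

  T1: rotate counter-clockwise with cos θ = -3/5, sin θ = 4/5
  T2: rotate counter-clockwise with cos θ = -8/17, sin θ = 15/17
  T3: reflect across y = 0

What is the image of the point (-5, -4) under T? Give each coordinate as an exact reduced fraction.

T(p) = (-128/85, -529/85)

T1 rotate counter-clockwise with cos θ = -3/5, sin θ = 4/5: (-5, -4) → (31/5, -8/5)
T2 rotate counter-clockwise with cos θ = -8/17, sin θ = 15/17: (31/5, -8/5) → (-128/85, 529/85)
T3 reflect across y = 0: (-128/85, 529/85) → (-128/85, -529/85)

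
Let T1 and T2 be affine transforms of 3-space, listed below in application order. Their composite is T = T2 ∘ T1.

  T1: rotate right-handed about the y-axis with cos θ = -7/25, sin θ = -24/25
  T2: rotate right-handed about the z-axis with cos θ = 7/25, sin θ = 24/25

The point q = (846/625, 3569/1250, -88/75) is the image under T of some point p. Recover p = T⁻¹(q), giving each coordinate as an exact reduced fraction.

p = (-2, -1/2, -8/3)

T1 = [-7/25 0 -24/25 0; 0 1 0 0; 24/25 0 -7/25 0; 0 0 0 1]
T2·T1 = [-49/625 -24/25 -168/625 0; -168/625 7/25 -576/625 0; 24/25 0 -7/25 0; 0 0 0 1]
det M = 1; M⁻¹ = [-49/625 -168/625 24/25 0; -24/25 7/25 0 0; -168/625 -576/625 -7/25 0; 0 0 0 1]
M⁻¹ · (846/625, 3569/1250, -88/75)ᵀ = (-2, -1/2, -8/3)ᵀ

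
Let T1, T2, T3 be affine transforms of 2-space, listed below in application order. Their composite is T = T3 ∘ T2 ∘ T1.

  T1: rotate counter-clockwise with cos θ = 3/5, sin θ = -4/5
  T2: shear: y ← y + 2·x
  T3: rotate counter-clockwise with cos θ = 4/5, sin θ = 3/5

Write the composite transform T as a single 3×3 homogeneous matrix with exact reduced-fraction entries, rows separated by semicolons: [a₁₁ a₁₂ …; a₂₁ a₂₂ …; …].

T = [6/25 -17/25 0; 17/25 56/25 0; 0 0 1]

T1 = [3/5 4/5 0; -4/5 3/5 0; 0 0 1]
T2·T1 = [3/5 4/5 0; 2/5 11/5 0; 0 0 1]
T3·…·T1 = [6/25 -17/25 0; 17/25 56/25 0; 0 0 1]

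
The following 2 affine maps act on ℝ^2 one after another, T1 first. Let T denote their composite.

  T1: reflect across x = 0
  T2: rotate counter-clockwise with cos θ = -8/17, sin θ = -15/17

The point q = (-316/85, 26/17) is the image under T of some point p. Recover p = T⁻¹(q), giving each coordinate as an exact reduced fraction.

T1 = [-1 0 0; 0 1 0; 0 0 1]
T2·T1 = [8/17 15/17 0; 15/17 -8/17 0; 0 0 1]
det M = -1; M⁻¹ = [8/17 15/17 0; 15/17 -8/17 0; 0 0 1]
M⁻¹ · (-316/85, 26/17)ᵀ = (-2/5, -4)ᵀ

p = (-2/5, -4)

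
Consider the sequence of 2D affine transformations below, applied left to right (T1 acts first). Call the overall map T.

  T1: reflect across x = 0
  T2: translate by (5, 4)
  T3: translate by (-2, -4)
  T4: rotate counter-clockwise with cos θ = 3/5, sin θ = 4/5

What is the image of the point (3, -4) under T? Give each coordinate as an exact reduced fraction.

T(p) = (16/5, -12/5)

T1 reflect across x = 0: (3, -4) → (-3, -4)
T2 translate by (5, 4): (-3, -4) → (2, 0)
T3 translate by (-2, -4): (2, 0) → (0, -4)
T4 rotate counter-clockwise with cos θ = 3/5, sin θ = 4/5: (0, -4) → (16/5, -12/5)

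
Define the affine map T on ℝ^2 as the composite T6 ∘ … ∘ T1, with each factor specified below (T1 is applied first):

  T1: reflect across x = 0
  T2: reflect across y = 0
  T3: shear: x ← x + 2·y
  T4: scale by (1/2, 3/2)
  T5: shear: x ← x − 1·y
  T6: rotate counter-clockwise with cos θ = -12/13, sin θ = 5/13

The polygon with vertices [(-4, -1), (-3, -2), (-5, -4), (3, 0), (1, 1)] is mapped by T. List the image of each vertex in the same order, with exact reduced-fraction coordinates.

T1 reflect across x = 0: (-4, -1) → (4, -1); (-3, -2) → (3, -2); (-5, -4) → (5, -4); (3, 0) → (-3, 0); (1, 1) → (-1, 1)
T2 reflect across y = 0: (4, -1) → (4, 1); (3, -2) → (3, 2); (5, -4) → (5, 4); (-3, 0) → (-3, 0); (-1, 1) → (-1, -1)
T3 shear: x ← x + 2·y: (4, 1) → (6, 1); (3, 2) → (7, 2); (5, 4) → (13, 4); (-3, 0) → (-3, 0); (-1, -1) → (-3, -1)
T4 scale by (1/2, 3/2): (6, 1) → (3, 3/2); (7, 2) → (7/2, 3); (13, 4) → (13/2, 6); (-3, 0) → (-3/2, 0); (-3, -1) → (-3/2, -3/2)
T5 shear: x ← x − 1·y: (3, 3/2) → (3/2, 3/2); (7/2, 3) → (1/2, 3); (13/2, 6) → (1/2, 6); (-3/2, 0) → (-3/2, 0); (-3/2, -3/2) → (0, -3/2)
T6 rotate counter-clockwise with cos θ = -12/13, sin θ = 5/13: (3/2, 3/2) → (-51/26, -21/26); (1/2, 3) → (-21/13, -67/26); (1/2, 6) → (-36/13, -139/26); (-3/2, 0) → (18/13, -15/26); (0, -3/2) → (15/26, 18/13)

image vertices: (-51/26, -21/26), (-21/13, -67/26), (-36/13, -139/26), (18/13, -15/26), (15/26, 18/13)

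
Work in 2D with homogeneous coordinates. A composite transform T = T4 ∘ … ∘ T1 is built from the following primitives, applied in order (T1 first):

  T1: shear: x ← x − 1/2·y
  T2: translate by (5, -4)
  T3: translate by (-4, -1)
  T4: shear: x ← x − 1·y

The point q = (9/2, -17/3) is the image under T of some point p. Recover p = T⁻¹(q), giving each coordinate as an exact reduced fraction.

T1 = [1 -1/2 0; 0 1 0; 0 0 1]
T2·T1 = [1 -1/2 5; 0 1 -4; 0 0 1]
T3·…·T1 = [1 -1/2 1; 0 1 -5; 0 0 1]
T4·…·T1 = [1 -3/2 6; 0 1 -5; 0 0 1]
det M = 1; M⁻¹ = [1 3/2 3/2; 0 1 5; 0 0 1]
M⁻¹ · (9/2, -17/3)ᵀ = (-5/2, -2/3)ᵀ

p = (-5/2, -2/3)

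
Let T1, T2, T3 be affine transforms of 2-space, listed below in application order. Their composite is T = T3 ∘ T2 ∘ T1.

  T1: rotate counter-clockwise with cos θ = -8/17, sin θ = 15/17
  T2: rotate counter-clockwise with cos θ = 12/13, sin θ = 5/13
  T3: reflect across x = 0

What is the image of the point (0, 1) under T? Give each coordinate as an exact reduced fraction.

T1 rotate counter-clockwise with cos θ = -8/17, sin θ = 15/17: (0, 1) → (-15/17, -8/17)
T2 rotate counter-clockwise with cos θ = 12/13, sin θ = 5/13: (-15/17, -8/17) → (-140/221, -171/221)
T3 reflect across x = 0: (-140/221, -171/221) → (140/221, -171/221)

T(p) = (140/221, -171/221)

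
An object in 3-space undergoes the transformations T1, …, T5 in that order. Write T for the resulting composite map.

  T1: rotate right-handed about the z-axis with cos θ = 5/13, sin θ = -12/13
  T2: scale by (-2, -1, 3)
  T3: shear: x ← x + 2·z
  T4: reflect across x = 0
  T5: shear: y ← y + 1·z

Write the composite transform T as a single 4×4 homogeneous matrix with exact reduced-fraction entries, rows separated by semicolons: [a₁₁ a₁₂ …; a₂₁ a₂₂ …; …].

T = [10/13 24/13 -6 0; 12/13 -5/13 3 0; 0 0 3 0; 0 0 0 1]

T1 = [5/13 12/13 0 0; -12/13 5/13 0 0; 0 0 1 0; 0 0 0 1]
T2·T1 = [-10/13 -24/13 0 0; 12/13 -5/13 0 0; 0 0 3 0; 0 0 0 1]
T3·…·T1 = [-10/13 -24/13 6 0; 12/13 -5/13 0 0; 0 0 3 0; 0 0 0 1]
T4·…·T1 = [10/13 24/13 -6 0; 12/13 -5/13 0 0; 0 0 3 0; 0 0 0 1]
T5·…·T1 = [10/13 24/13 -6 0; 12/13 -5/13 3 0; 0 0 3 0; 0 0 0 1]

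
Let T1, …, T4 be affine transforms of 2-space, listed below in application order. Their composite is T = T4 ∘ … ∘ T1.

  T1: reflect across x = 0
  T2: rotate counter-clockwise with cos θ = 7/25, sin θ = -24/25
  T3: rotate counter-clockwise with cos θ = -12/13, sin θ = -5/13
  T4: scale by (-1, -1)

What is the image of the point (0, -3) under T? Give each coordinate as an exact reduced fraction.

T1 reflect across x = 0: (0, -3) → (0, -3)
T2 rotate counter-clockwise with cos θ = 7/25, sin θ = -24/25: (0, -3) → (-72/25, -21/25)
T3 rotate counter-clockwise with cos θ = -12/13, sin θ = -5/13: (-72/25, -21/25) → (759/325, 612/325)
T4 scale by (-1, -1): (759/325, 612/325) → (-759/325, -612/325)

T(p) = (-759/325, -612/325)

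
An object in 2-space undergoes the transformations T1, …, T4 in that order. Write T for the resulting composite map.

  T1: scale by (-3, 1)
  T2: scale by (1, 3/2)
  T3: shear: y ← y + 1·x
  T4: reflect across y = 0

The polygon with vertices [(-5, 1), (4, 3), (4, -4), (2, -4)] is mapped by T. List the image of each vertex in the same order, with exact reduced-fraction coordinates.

T1 scale by (-3, 1): (-5, 1) → (15, 1); (4, 3) → (-12, 3); (4, -4) → (-12, -4); (2, -4) → (-6, -4)
T2 scale by (1, 3/2): (15, 1) → (15, 3/2); (-12, 3) → (-12, 9/2); (-12, -4) → (-12, -6); (-6, -4) → (-6, -6)
T3 shear: y ← y + 1·x: (15, 3/2) → (15, 33/2); (-12, 9/2) → (-12, -15/2); (-12, -6) → (-12, -18); (-6, -6) → (-6, -12)
T4 reflect across y = 0: (15, 33/2) → (15, -33/2); (-12, -15/2) → (-12, 15/2); (-12, -18) → (-12, 18); (-6, -12) → (-6, 12)

image vertices: (15, -33/2), (-12, 15/2), (-12, 18), (-6, 12)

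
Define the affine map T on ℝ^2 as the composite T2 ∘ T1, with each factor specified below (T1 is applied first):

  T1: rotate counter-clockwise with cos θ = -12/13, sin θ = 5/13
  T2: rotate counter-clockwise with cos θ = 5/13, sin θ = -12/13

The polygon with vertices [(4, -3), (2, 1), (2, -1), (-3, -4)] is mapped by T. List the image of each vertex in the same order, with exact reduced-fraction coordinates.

T1 rotate counter-clockwise with cos θ = -12/13, sin θ = 5/13: (4, -3) → (-33/13, 56/13); (2, 1) → (-29/13, -2/13); (2, -1) → (-19/13, 22/13); (-3, -4) → (56/13, 33/13)
T2 rotate counter-clockwise with cos θ = 5/13, sin θ = -12/13: (-33/13, 56/13) → (3, 4); (-29/13, -2/13) → (-1, 2); (-19/13, 22/13) → (1, 2); (56/13, 33/13) → (4, -3)

image vertices: (3, 4), (-1, 2), (1, 2), (4, -3)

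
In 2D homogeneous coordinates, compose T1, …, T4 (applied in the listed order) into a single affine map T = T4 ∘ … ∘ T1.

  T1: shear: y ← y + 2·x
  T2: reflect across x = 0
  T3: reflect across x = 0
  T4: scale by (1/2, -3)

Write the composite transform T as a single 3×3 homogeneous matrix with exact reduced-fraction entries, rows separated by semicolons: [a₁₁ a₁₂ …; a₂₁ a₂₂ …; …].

T1 = [1 0 0; 2 1 0; 0 0 1]
T2·T1 = [-1 0 0; 2 1 0; 0 0 1]
T3·…·T1 = [1 0 0; 2 1 0; 0 0 1]
T4·…·T1 = [1/2 0 0; -6 -3 0; 0 0 1]

T = [1/2 0 0; -6 -3 0; 0 0 1]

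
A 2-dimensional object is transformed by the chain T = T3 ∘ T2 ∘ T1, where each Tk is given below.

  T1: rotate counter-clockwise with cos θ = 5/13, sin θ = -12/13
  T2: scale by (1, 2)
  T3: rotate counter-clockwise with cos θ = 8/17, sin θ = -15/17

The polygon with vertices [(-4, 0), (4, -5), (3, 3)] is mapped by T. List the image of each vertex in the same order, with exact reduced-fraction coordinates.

T1 rotate counter-clockwise with cos θ = 5/13, sin θ = -12/13: (-4, 0) → (-20/13, 48/13); (4, -5) → (-40/13, -73/13); (3, 3) → (51/13, -21/13)
T2 scale by (1, 2): (-20/13, 48/13) → (-20/13, 96/13); (-40/13, -73/13) → (-40/13, -146/13); (51/13, -21/13) → (51/13, -42/13)
T3 rotate counter-clockwise with cos θ = 8/17, sin θ = -15/17: (-20/13, 96/13) → (1280/221, 1068/221); (-40/13, -146/13) → (-2510/221, -568/221); (51/13, -42/13) → (-222/221, -1101/221)

image vertices: (1280/221, 1068/221), (-2510/221, -568/221), (-222/221, -1101/221)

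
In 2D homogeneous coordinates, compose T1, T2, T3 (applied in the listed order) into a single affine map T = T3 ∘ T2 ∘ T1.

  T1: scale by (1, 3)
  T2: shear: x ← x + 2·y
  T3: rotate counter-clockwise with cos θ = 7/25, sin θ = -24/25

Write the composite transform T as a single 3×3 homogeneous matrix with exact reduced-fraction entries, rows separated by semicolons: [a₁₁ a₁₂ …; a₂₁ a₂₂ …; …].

T1 = [1 0 0; 0 3 0; 0 0 1]
T2·T1 = [1 6 0; 0 3 0; 0 0 1]
T3·…·T1 = [7/25 114/25 0; -24/25 -123/25 0; 0 0 1]

T = [7/25 114/25 0; -24/25 -123/25 0; 0 0 1]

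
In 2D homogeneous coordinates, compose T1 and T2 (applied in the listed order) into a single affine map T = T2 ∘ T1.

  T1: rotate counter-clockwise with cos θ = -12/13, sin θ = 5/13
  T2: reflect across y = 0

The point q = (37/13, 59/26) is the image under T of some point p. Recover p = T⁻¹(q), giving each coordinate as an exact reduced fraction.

T1 = [-12/13 -5/13 0; 5/13 -12/13 0; 0 0 1]
T2·T1 = [-12/13 -5/13 0; -5/13 12/13 0; 0 0 1]
det M = -1; M⁻¹ = [-12/13 -5/13 0; -5/13 12/13 0; 0 0 1]
M⁻¹ · (37/13, 59/26)ᵀ = (-7/2, 1)ᵀ

p = (-7/2, 1)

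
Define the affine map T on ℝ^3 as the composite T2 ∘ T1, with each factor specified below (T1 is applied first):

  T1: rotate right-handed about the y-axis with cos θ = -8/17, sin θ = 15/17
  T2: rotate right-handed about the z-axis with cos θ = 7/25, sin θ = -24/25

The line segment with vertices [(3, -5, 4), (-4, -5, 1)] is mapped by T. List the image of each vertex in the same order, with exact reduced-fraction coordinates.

T1 rotate right-handed about the y-axis with cos θ = -8/17, sin θ = 15/17: (3, -5, 4) → (36/17, -5, -77/17); (-4, -5, 1) → (47/17, -5, 52/17)
T2 rotate right-handed about the z-axis with cos θ = 7/25, sin θ = -24/25: (36/17, -5, -77/17) → (-1788/425, -1459/425, -77/17); (47/17, -5, 52/17) → (-1711/425, -1723/425, 52/17)

image vertices: (-1788/425, -1459/425, -77/17), (-1711/425, -1723/425, 52/17)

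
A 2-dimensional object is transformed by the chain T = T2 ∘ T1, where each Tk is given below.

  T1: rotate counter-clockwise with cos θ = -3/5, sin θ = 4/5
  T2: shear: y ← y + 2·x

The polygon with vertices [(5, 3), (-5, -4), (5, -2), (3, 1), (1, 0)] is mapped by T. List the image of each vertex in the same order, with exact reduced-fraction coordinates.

image vertices: (-27/5, -43/5), (31/5, 54/5), (-7/5, 12/5), (-13/5, -17/5), (-3/5, -2/5)

T1 rotate counter-clockwise with cos θ = -3/5, sin θ = 4/5: (5, 3) → (-27/5, 11/5); (-5, -4) → (31/5, -8/5); (5, -2) → (-7/5, 26/5); (3, 1) → (-13/5, 9/5); (1, 0) → (-3/5, 4/5)
T2 shear: y ← y + 2·x: (-27/5, 11/5) → (-27/5, -43/5); (31/5, -8/5) → (31/5, 54/5); (-7/5, 26/5) → (-7/5, 12/5); (-13/5, 9/5) → (-13/5, -17/5); (-3/5, 4/5) → (-3/5, -2/5)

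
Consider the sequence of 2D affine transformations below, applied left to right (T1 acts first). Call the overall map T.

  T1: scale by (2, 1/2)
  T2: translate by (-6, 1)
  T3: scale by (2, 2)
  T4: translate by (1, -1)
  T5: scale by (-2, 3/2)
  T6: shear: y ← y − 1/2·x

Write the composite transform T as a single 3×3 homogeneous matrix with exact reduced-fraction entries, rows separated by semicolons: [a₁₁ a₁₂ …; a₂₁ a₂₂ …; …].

T = [-8 0 22; 4 3/2 -19/2; 0 0 1]

T1 = [2 0 0; 0 1/2 0; 0 0 1]
T2·T1 = [2 0 -6; 0 1/2 1; 0 0 1]
T3·…·T1 = [4 0 -12; 0 1 2; 0 0 1]
T4·…·T1 = [4 0 -11; 0 1 1; 0 0 1]
T5·…·T1 = [-8 0 22; 0 3/2 3/2; 0 0 1]
T6·…·T1 = [-8 0 22; 4 3/2 -19/2; 0 0 1]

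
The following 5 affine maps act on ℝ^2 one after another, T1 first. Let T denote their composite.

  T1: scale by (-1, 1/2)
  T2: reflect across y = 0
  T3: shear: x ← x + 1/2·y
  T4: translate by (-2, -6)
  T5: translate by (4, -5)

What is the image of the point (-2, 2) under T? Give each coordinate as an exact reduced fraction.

T1 scale by (-1, 1/2): (-2, 2) → (2, 1)
T2 reflect across y = 0: (2, 1) → (2, -1)
T3 shear: x ← x + 1/2·y: (2, -1) → (3/2, -1)
T4 translate by (-2, -6): (3/2, -1) → (-1/2, -7)
T5 translate by (4, -5): (-1/2, -7) → (7/2, -12)

T(p) = (7/2, -12)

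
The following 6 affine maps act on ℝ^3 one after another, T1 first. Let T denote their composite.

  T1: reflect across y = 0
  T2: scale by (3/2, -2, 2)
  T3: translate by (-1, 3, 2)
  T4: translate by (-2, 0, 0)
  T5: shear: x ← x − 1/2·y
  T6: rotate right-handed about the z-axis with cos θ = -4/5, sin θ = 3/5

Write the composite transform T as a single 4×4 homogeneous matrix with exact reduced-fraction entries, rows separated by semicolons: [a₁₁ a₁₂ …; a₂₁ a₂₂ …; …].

T = [-6/5 -2/5 0 9/5; 9/10 -11/5 0 -51/10; 0 0 2 2; 0 0 0 1]

T1 = [1 0 0 0; 0 -1 0 0; 0 0 1 0; 0 0 0 1]
T2·T1 = [3/2 0 0 0; 0 2 0 0; 0 0 2 0; 0 0 0 1]
T3·…·T1 = [3/2 0 0 -1; 0 2 0 3; 0 0 2 2; 0 0 0 1]
T4·…·T1 = [3/2 0 0 -3; 0 2 0 3; 0 0 2 2; 0 0 0 1]
T5·…·T1 = [3/2 -1 0 -9/2; 0 2 0 3; 0 0 2 2; 0 0 0 1]
T6·…·T1 = [-6/5 -2/5 0 9/5; 9/10 -11/5 0 -51/10; 0 0 2 2; 0 0 0 1]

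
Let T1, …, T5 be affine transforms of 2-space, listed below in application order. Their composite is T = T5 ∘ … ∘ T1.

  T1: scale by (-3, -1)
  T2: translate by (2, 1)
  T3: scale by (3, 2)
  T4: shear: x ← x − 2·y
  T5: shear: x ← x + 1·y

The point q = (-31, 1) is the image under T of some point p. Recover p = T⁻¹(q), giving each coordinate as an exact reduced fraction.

T1 = [-3 0 0; 0 -1 0; 0 0 1]
T2·T1 = [-3 0 2; 0 -1 1; 0 0 1]
T3·…·T1 = [-9 0 6; 0 -2 2; 0 0 1]
T4·…·T1 = [-9 4 2; 0 -2 2; 0 0 1]
T5·…·T1 = [-9 2 4; 0 -2 2; 0 0 1]
det M = 18; M⁻¹ = [-1/9 -1/9 2/3; 0 -1/2 1; 0 0 1]
M⁻¹ · (-31, 1)ᵀ = (4, 1/2)ᵀ

p = (4, 1/2)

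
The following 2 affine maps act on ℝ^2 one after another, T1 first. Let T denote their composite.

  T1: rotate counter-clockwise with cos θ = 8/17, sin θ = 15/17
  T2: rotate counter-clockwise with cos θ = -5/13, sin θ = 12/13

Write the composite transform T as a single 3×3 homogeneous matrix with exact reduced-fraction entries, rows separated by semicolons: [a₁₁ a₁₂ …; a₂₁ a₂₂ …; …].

T1 = [8/17 -15/17 0; 15/17 8/17 0; 0 0 1]
T2·T1 = [-220/221 -21/221 0; 21/221 -220/221 0; 0 0 1]

T = [-220/221 -21/221 0; 21/221 -220/221 0; 0 0 1]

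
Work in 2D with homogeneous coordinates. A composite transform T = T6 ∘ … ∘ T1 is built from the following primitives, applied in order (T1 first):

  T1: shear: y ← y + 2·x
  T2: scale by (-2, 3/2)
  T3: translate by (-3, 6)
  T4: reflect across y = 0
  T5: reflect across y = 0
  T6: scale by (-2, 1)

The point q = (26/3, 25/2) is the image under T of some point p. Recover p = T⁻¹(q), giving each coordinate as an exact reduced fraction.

p = (2/3, 3)

T1 = [1 0 0; 2 1 0; 0 0 1]
T2·T1 = [-2 0 0; 3 3/2 0; 0 0 1]
T3·…·T1 = [-2 0 -3; 3 3/2 6; 0 0 1]
T4·…·T1 = [-2 0 -3; -3 -3/2 -6; 0 0 1]
T5·…·T1 = [-2 0 -3; 3 3/2 6; 0 0 1]
T6·…·T1 = [4 0 6; 3 3/2 6; 0 0 1]
det M = 6; M⁻¹ = [1/4 0 -3/2; -1/2 2/3 -1; 0 0 1]
M⁻¹ · (26/3, 25/2)ᵀ = (2/3, 3)ᵀ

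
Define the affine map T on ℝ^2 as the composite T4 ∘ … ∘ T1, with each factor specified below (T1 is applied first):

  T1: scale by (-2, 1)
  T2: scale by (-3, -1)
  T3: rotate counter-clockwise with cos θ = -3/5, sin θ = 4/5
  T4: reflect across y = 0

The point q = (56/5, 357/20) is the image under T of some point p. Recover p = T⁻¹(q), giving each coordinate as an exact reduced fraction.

T1 = [-2 0 0; 0 1 0; 0 0 1]
T2·T1 = [6 0 0; 0 -1 0; 0 0 1]
T3·…·T1 = [-18/5 4/5 0; 24/5 3/5 0; 0 0 1]
T4·…·T1 = [-18/5 4/5 0; -24/5 -3/5 0; 0 0 1]
det M = 6; M⁻¹ = [-1/10 -2/15 0; 4/5 -3/5 0; 0 0 1]
M⁻¹ · (56/5, 357/20)ᵀ = (-7/2, -7/4)ᵀ

p = (-7/2, -7/4)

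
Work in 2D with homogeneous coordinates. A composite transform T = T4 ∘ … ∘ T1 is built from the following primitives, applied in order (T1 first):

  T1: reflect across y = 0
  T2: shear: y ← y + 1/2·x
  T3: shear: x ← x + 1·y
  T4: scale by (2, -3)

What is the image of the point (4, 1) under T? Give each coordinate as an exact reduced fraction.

T1 reflect across y = 0: (4, 1) → (4, -1)
T2 shear: y ← y + 1/2·x: (4, -1) → (4, 1)
T3 shear: x ← x + 1·y: (4, 1) → (5, 1)
T4 scale by (2, -3): (5, 1) → (10, -3)

T(p) = (10, -3)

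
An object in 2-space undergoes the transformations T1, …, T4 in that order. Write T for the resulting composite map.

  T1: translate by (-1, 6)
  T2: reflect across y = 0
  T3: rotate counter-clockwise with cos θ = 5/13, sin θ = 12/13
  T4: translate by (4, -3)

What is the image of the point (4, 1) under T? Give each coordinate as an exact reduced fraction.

T1 translate by (-1, 6): (4, 1) → (3, 7)
T2 reflect across y = 0: (3, 7) → (3, -7)
T3 rotate counter-clockwise with cos θ = 5/13, sin θ = 12/13: (3, -7) → (99/13, 1/13)
T4 translate by (4, -3): (99/13, 1/13) → (151/13, -38/13)

T(p) = (151/13, -38/13)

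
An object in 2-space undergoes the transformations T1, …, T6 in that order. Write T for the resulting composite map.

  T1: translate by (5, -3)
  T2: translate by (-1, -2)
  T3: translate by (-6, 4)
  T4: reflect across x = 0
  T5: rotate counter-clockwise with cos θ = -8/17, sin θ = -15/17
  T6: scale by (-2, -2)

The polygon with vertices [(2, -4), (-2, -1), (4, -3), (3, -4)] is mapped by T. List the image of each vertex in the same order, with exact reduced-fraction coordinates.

T1 translate by (5, -3): (2, -4) → (7, -7); (-2, -1) → (3, -4); (4, -3) → (9, -6); (3, -4) → (8, -7)
T2 translate by (-1, -2): (7, -7) → (6, -9); (3, -4) → (2, -6); (9, -6) → (8, -8); (8, -7) → (7, -9)
T3 translate by (-6, 4): (6, -9) → (0, -5); (2, -6) → (-4, -2); (8, -8) → (2, -4); (7, -9) → (1, -5)
T4 reflect across x = 0: (0, -5) → (0, -5); (-4, -2) → (4, -2); (2, -4) → (-2, -4); (1, -5) → (-1, -5)
T5 rotate counter-clockwise with cos θ = -8/17, sin θ = -15/17: (0, -5) → (-75/17, 40/17); (4, -2) → (-62/17, -44/17); (-2, -4) → (-44/17, 62/17); (-1, -5) → (-67/17, 55/17)
T6 scale by (-2, -2): (-75/17, 40/17) → (150/17, -80/17); (-62/17, -44/17) → (124/17, 88/17); (-44/17, 62/17) → (88/17, -124/17); (-67/17, 55/17) → (134/17, -110/17)

image vertices: (150/17, -80/17), (124/17, 88/17), (88/17, -124/17), (134/17, -110/17)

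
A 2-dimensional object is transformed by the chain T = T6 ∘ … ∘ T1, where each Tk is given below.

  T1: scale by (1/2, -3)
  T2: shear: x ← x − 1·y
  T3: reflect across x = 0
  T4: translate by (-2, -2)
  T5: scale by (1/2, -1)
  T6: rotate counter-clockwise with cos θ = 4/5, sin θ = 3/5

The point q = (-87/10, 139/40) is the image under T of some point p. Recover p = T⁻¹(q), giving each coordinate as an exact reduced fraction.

T1 = [1/2 0 0; 0 -3 0; 0 0 1]
T2·T1 = [1/2 3 0; 0 -3 0; 0 0 1]
T3·…·T1 = [-1/2 -3 0; 0 -3 0; 0 0 1]
T4·…·T1 = [-1/2 -3 -2; 0 -3 -2; 0 0 1]
T5·…·T1 = [-1/4 -3/2 -1; 0 3 2; 0 0 1]
T6·…·T1 = [-1/5 -3 -2; -3/20 3/2 1; 0 0 1]
det M = -3/4; M⁻¹ = [-2 -4 0; -1/5 4/15 -2/3; 0 0 1]
M⁻¹ · (-87/10, 139/40)ᵀ = (7/2, 2)ᵀ

p = (7/2, 2)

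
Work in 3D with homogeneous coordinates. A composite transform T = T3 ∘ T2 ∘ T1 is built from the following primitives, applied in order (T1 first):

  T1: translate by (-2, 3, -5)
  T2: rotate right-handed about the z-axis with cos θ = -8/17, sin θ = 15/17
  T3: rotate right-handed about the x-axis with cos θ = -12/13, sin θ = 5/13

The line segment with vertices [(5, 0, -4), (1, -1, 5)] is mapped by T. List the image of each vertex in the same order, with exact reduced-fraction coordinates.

T1 translate by (-2, 3, -5): (5, 0, -4) → (3, 3, -9); (1, -1, 5) → (-1, 2, 0)
T2 rotate right-handed about the z-axis with cos θ = -8/17, sin θ = 15/17: (3, 3, -9) → (-69/17, 21/17, -9); (-1, 2, 0) → (-22/17, -31/17, 0)
T3 rotate right-handed about the x-axis with cos θ = -12/13, sin θ = 5/13: (-69/17, 21/17, -9) → (-69/17, 513/221, 1941/221); (-22/17, -31/17, 0) → (-22/17, 372/221, -155/221)

image vertices: (-69/17, 513/221, 1941/221), (-22/17, 372/221, -155/221)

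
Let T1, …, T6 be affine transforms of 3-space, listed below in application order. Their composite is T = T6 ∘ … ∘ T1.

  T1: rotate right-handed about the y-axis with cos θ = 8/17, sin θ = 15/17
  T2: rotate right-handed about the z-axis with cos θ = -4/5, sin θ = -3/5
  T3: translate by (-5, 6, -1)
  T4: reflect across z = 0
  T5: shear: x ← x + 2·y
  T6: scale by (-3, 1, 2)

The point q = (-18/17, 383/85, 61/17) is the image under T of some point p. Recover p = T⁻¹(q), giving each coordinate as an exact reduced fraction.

p = (5/2, -1, 3)

T1 = [8/17 0 15/17 0; 0 1 0 0; -15/17 0 8/17 0; 0 0 0 1]
T2·T1 = [-32/85 3/5 -12/17 0; -24/85 -4/5 -9/17 0; -15/17 0 8/17 0; 0 0 0 1]
T3·…·T1 = [-32/85 3/5 -12/17 -5; -24/85 -4/5 -9/17 6; -15/17 0 8/17 -1; 0 0 0 1]
T4·…·T1 = [-32/85 3/5 -12/17 -5; -24/85 -4/5 -9/17 6; 15/17 0 -8/17 1; 0 0 0 1]
T5·…·T1 = [-16/17 -1 -30/17 7; -24/85 -4/5 -9/17 6; 15/17 0 -8/17 1; 0 0 0 1]
T6·…·T1 = [48/17 3 90/17 -21; -24/85 -4/5 -9/17 6; 30/17 0 -16/17 2; 0 0 0 1]
det M = 6; M⁻¹ = [32/255 8/17 15/34 -91/85; -1/5 -2 0 39/5; 4/17 15/17 -4/17 2/17; 0 0 0 1]
M⁻¹ · (-18/17, 383/85, 61/17)ᵀ = (5/2, -1, 3)ᵀ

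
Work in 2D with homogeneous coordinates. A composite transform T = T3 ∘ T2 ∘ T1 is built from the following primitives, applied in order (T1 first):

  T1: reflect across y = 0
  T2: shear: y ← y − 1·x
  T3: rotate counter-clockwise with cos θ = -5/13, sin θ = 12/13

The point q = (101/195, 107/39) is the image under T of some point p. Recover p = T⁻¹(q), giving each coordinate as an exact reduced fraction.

p = (7/3, -4/5)

T1 = [1 0 0; 0 -1 0; 0 0 1]
T2·T1 = [1 0 0; -1 -1 0; 0 0 1]
T3·…·T1 = [7/13 12/13 0; 17/13 5/13 0; 0 0 1]
det M = -1; M⁻¹ = [-5/13 12/13 0; 17/13 -7/13 0; 0 0 1]
M⁻¹ · (101/195, 107/39)ᵀ = (7/3, -4/5)ᵀ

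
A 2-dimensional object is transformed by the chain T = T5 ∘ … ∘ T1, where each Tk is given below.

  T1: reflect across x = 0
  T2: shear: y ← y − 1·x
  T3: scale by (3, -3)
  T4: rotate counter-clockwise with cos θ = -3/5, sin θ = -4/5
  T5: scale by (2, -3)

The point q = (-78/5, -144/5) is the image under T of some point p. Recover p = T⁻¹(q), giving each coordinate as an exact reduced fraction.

p = (1, 3)

T1 = [-1 0 0; 0 1 0; 0 0 1]
T2·T1 = [-1 0 0; 1 1 0; 0 0 1]
T3·…·T1 = [-3 0 0; -3 -3 0; 0 0 1]
T4·…·T1 = [-3/5 -12/5 0; 21/5 9/5 0; 0 0 1]
T5·…·T1 = [-6/5 -24/5 0; -63/5 -27/5 0; 0 0 1]
det M = -54; M⁻¹ = [1/10 -4/45 0; -7/30 1/45 0; 0 0 1]
M⁻¹ · (-78/5, -144/5)ᵀ = (1, 3)ᵀ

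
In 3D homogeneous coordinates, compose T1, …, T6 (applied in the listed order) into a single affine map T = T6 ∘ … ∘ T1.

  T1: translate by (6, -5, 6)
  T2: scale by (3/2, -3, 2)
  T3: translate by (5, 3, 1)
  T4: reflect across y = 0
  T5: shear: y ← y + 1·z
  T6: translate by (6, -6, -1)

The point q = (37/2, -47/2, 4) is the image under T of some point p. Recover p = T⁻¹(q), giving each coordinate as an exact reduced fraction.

p = (-1, -3/2, -4)

T1 = [1 0 0 6; 0 1 0 -5; 0 0 1 6; 0 0 0 1]
T2·T1 = [3/2 0 0 9; 0 -3 0 15; 0 0 2 12; 0 0 0 1]
T3·…·T1 = [3/2 0 0 14; 0 -3 0 18; 0 0 2 13; 0 0 0 1]
T4·…·T1 = [3/2 0 0 14; 0 3 0 -18; 0 0 2 13; 0 0 0 1]
T5·…·T1 = [3/2 0 0 14; 0 3 2 -5; 0 0 2 13; 0 0 0 1]
T6·…·T1 = [3/2 0 0 20; 0 3 2 -11; 0 0 2 12; 0 0 0 1]
det M = 9; M⁻¹ = [2/3 0 0 -40/3; 0 1/3 -1/3 23/3; 0 0 1/2 -6; 0 0 0 1]
M⁻¹ · (37/2, -47/2, 4)ᵀ = (-1, -3/2, -4)ᵀ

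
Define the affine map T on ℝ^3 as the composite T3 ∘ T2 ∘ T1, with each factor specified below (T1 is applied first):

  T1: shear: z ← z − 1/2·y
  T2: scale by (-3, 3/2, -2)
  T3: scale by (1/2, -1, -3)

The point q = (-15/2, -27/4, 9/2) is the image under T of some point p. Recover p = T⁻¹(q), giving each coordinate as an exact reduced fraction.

T1 = [1 0 0 0; 0 1 0 0; 0 -1/2 1 0; 0 0 0 1]
T2·T1 = [-3 0 0 0; 0 3/2 0 0; 0 1 -2 0; 0 0 0 1]
T3·…·T1 = [-3/2 0 0 0; 0 -3/2 0 0; 0 -3 6 0; 0 0 0 1]
det M = 27/2; M⁻¹ = [-2/3 0 0 0; 0 -2/3 0 0; 0 -1/3 1/6 0; 0 0 0 1]
M⁻¹ · (-15/2, -27/4, 9/2)ᵀ = (5, 9/2, 3)ᵀ

p = (5, 9/2, 3)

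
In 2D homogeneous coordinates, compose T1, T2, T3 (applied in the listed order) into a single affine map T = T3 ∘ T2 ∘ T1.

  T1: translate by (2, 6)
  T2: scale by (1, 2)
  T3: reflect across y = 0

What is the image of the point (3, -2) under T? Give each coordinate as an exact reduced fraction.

T(p) = (5, -8)

T1 translate by (2, 6): (3, -2) → (5, 4)
T2 scale by (1, 2): (5, 4) → (5, 8)
T3 reflect across y = 0: (5, 8) → (5, -8)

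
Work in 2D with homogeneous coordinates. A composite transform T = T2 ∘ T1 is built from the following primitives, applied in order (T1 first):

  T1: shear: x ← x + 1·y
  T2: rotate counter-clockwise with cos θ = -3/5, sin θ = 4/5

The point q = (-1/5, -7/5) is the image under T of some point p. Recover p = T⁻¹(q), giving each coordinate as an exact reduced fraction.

T1 = [1 1 0; 0 1 0; 0 0 1]
T2·T1 = [-3/5 -7/5 0; 4/5 1/5 0; 0 0 1]
det M = 1; M⁻¹ = [1/5 7/5 0; -4/5 -3/5 0; 0 0 1]
M⁻¹ · (-1/5, -7/5)ᵀ = (-2, 1)ᵀ

p = (-2, 1)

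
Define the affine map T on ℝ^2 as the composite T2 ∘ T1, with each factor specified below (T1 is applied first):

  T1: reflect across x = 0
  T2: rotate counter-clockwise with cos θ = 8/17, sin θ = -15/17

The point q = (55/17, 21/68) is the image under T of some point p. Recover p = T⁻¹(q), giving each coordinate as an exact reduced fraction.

p = (-5/4, 3)

T1 = [-1 0 0; 0 1 0; 0 0 1]
T2·T1 = [-8/17 15/17 0; 15/17 8/17 0; 0 0 1]
det M = -1; M⁻¹ = [-8/17 15/17 0; 15/17 8/17 0; 0 0 1]
M⁻¹ · (55/17, 21/68)ᵀ = (-5/4, 3)ᵀ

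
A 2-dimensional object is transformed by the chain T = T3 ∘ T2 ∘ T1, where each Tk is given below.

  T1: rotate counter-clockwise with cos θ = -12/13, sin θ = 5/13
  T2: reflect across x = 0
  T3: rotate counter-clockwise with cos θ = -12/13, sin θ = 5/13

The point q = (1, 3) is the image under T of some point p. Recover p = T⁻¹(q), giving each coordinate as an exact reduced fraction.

p = (-1, 3)

T1 = [-12/13 -5/13 0; 5/13 -12/13 0; 0 0 1]
T2·T1 = [12/13 5/13 0; 5/13 -12/13 0; 0 0 1]
T3·…·T1 = [-1 0 0; 0 1 0; 0 0 1]
det M = -1; M⁻¹ = [-1 0 0; 0 1 0; 0 0 1]
M⁻¹ · (1, 3)ᵀ = (-1, 3)ᵀ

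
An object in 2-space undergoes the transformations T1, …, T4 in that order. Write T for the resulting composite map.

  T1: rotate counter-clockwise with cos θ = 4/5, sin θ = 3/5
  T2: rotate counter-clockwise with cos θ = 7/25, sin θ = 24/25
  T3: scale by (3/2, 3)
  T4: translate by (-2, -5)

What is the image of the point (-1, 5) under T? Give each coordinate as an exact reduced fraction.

T(p) = (-2123/250, -1636/125)

T1 rotate counter-clockwise with cos θ = 4/5, sin θ = 3/5: (-1, 5) → (-19/5, 17/5)
T2 rotate counter-clockwise with cos θ = 7/25, sin θ = 24/25: (-19/5, 17/5) → (-541/125, -337/125)
T3 scale by (3/2, 3): (-541/125, -337/125) → (-1623/250, -1011/125)
T4 translate by (-2, -5): (-1623/250, -1011/125) → (-2123/250, -1636/125)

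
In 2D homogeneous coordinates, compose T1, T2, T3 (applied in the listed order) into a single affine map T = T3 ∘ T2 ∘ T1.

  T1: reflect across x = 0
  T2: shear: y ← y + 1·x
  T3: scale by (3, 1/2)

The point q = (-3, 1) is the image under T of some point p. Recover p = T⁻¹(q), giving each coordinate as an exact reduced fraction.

T1 = [-1 0 0; 0 1 0; 0 0 1]
T2·T1 = [-1 0 0; -1 1 0; 0 0 1]
T3·…·T1 = [-3 0 0; -1/2 1/2 0; 0 0 1]
det M = -3/2; M⁻¹ = [-1/3 0 0; -1/3 2 0; 0 0 1]
M⁻¹ · (-3, 1)ᵀ = (1, 3)ᵀ

p = (1, 3)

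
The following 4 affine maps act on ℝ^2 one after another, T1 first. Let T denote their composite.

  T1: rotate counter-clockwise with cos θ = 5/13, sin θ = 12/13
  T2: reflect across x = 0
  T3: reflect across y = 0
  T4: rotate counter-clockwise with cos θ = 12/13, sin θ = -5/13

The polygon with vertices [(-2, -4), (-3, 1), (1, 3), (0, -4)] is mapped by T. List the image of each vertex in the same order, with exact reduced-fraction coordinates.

T1 rotate counter-clockwise with cos θ = 5/13, sin θ = 12/13: (-2, -4) → (38/13, -44/13); (-3, 1) → (-27/13, -31/13); (1, 3) → (-31/13, 27/13); (0, -4) → (48/13, -20/13)
T2 reflect across x = 0: (38/13, -44/13) → (-38/13, -44/13); (-27/13, -31/13) → (27/13, -31/13); (-31/13, 27/13) → (31/13, 27/13); (48/13, -20/13) → (-48/13, -20/13)
T3 reflect across y = 0: (-38/13, -44/13) → (-38/13, 44/13); (27/13, -31/13) → (27/13, 31/13); (31/13, 27/13) → (31/13, -27/13); (-48/13, -20/13) → (-48/13, 20/13)
T4 rotate counter-clockwise with cos θ = 12/13, sin θ = -5/13: (-38/13, 44/13) → (-236/169, 718/169); (27/13, 31/13) → (479/169, 237/169); (31/13, -27/13) → (237/169, -479/169); (-48/13, 20/13) → (-476/169, 480/169)

image vertices: (-236/169, 718/169), (479/169, 237/169), (237/169, -479/169), (-476/169, 480/169)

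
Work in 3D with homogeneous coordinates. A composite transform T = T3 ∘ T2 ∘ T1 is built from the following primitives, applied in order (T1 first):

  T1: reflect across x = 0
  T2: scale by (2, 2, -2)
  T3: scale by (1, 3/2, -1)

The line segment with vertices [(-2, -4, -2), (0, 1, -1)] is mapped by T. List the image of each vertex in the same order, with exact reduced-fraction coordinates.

T1 reflect across x = 0: (-2, -4, -2) → (2, -4, -2); (0, 1, -1) → (0, 1, -1)
T2 scale by (2, 2, -2): (2, -4, -2) → (4, -8, 4); (0, 1, -1) → (0, 2, 2)
T3 scale by (1, 3/2, -1): (4, -8, 4) → (4, -12, -4); (0, 2, 2) → (0, 3, -2)

image vertices: (4, -12, -4), (0, 3, -2)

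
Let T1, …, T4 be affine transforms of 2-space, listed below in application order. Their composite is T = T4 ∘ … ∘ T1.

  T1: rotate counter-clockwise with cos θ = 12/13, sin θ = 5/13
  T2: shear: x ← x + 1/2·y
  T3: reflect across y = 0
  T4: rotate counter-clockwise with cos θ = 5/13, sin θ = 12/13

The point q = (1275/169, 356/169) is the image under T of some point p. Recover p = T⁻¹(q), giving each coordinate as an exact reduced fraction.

T1 = [12/13 -5/13 0; 5/13 12/13 0; 0 0 1]
T2·T1 = [29/26 1/13 0; 5/13 12/13 0; 0 0 1]
T3·…·T1 = [29/26 1/13 0; -5/13 -12/13 0; 0 0 1]
T4·…·T1 = [265/338 149/169 0; 149/169 -48/169 0; 0 0 1]
det M = -1; M⁻¹ = [48/169 149/169 0; 149/169 -265/338 0; 0 0 1]
M⁻¹ · (1275/169, 356/169)ᵀ = (4, 5)ᵀ

p = (4, 5)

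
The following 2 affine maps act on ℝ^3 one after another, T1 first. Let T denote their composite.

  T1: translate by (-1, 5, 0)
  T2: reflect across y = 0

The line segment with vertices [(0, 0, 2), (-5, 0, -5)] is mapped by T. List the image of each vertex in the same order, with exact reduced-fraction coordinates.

T1 translate by (-1, 5, 0): (0, 0, 2) → (-1, 5, 2); (-5, 0, -5) → (-6, 5, -5)
T2 reflect across y = 0: (-1, 5, 2) → (-1, -5, 2); (-6, 5, -5) → (-6, -5, -5)

image vertices: (-1, -5, 2), (-6, -5, -5)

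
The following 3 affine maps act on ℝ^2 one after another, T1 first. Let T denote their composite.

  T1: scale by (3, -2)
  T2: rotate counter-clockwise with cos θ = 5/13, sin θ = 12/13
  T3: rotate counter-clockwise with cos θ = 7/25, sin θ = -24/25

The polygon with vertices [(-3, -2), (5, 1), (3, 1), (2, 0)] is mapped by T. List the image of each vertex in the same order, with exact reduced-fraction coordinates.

T1 scale by (3, -2): (-3, -2) → (-9, 4); (5, 1) → (15, -2); (3, 1) → (9, -2); (2, 0) → (6, 0)
T2 rotate counter-clockwise with cos θ = 5/13, sin θ = 12/13: (-9, 4) → (-93/13, -88/13); (15, -2) → (99/13, 170/13); (9, -2) → (69/13, 98/13); (6, 0) → (30/13, 72/13)
T3 rotate counter-clockwise with cos θ = 7/25, sin θ = -24/25: (-93/13, -88/13) → (-2763/325, 1616/325); (99/13, 170/13) → (4773/325, -1186/325); (69/13, 98/13) → (567/65, -194/65); (30/13, 72/13) → (1938/325, -216/325)

image vertices: (-2763/325, 1616/325), (4773/325, -1186/325), (567/65, -194/65), (1938/325, -216/325)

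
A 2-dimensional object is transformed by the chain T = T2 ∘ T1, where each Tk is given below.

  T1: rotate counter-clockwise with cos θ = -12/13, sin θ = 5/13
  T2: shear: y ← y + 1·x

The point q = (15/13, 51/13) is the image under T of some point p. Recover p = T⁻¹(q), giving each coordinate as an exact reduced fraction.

p = (0, -3)

T1 = [-12/13 -5/13 0; 5/13 -12/13 0; 0 0 1]
T2·T1 = [-12/13 -5/13 0; -7/13 -17/13 0; 0 0 1]
det M = 1; M⁻¹ = [-17/13 5/13 0; 7/13 -12/13 0; 0 0 1]
M⁻¹ · (15/13, 51/13)ᵀ = (0, -3)ᵀ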